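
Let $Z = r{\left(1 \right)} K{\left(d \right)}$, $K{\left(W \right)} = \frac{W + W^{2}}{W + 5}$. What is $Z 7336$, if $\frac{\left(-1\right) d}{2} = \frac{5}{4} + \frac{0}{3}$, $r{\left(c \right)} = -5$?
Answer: $-55020$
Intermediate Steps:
$d = - \frac{5}{2}$ ($d = - 2 \left(\frac{5}{4} + \frac{0}{3}\right) = - 2 \left(5 \cdot \frac{1}{4} + 0 \cdot \frac{1}{3}\right) = - 2 \left(\frac{5}{4} + 0\right) = \left(-2\right) \frac{5}{4} = - \frac{5}{2} \approx -2.5$)
$K{\left(W \right)} = \frac{W + W^{2}}{5 + W}$
$Z = - \frac{15}{2}$ ($Z = - 5 \left(- \frac{5 \left(1 - \frac{5}{2}\right)}{2 \left(5 - \frac{5}{2}\right)}\right) = - 5 \left(\left(- \frac{5}{2}\right) \frac{1}{\frac{5}{2}} \left(- \frac{3}{2}\right)\right) = - 5 \left(\left(- \frac{5}{2}\right) \frac{2}{5} \left(- \frac{3}{2}\right)\right) = \left(-5\right) \frac{3}{2} = - \frac{15}{2} \approx -7.5$)
$Z 7336 = \left(- \frac{15}{2}\right) 7336 = -55020$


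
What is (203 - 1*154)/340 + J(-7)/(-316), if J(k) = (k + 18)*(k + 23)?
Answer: -11089/26860 ≈ -0.41284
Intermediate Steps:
J(k) = (18 + k)*(23 + k)
(203 - 1*154)/340 + J(-7)/(-316) = (203 - 1*154)/340 + (414 + (-7)² + 41*(-7))/(-316) = (203 - 154)*(1/340) + (414 + 49 - 287)*(-1/316) = 49*(1/340) + 176*(-1/316) = 49/340 - 44/79 = -11089/26860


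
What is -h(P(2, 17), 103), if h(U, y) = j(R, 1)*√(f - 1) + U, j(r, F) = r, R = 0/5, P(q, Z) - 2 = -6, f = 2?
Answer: 4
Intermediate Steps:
P(q, Z) = -4 (P(q, Z) = 2 - 6 = -4)
R = 0 (R = 0*(⅕) = 0)
h(U, y) = U (h(U, y) = 0*√(2 - 1) + U = 0*√1 + U = 0*1 + U = 0 + U = U)
-h(P(2, 17), 103) = -1*(-4) = 4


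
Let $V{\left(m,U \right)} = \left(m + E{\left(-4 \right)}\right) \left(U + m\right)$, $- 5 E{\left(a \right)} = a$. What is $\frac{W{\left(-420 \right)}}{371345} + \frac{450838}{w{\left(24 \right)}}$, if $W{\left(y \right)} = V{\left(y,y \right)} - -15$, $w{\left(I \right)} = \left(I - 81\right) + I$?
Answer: $- \frac{167404816391}{12254385} \approx -13661.0$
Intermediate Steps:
$E{\left(a \right)} = - \frac{a}{5}$
$V{\left(m,U \right)} = \left(\frac{4}{5} + m\right) \left(U + m\right)$ ($V{\left(m,U \right)} = \left(m - - \frac{4}{5}\right) \left(U + m\right) = \left(m + \frac{4}{5}\right) \left(U + m\right) = \left(\frac{4}{5} + m\right) \left(U + m\right)$)
$w{\left(I \right)} = -81 + 2 I$ ($w{\left(I \right)} = \left(-81 + I\right) + I = -81 + 2 I$)
$W{\left(y \right)} = 15 + 2 y^{2} + \frac{8 y}{5}$ ($W{\left(y \right)} = \left(y^{2} + \frac{4 y}{5} + \frac{4 y}{5} + y y\right) - -15 = \left(y^{2} + \frac{4 y}{5} + \frac{4 y}{5} + y^{2}\right) + 15 = \left(2 y^{2} + \frac{8 y}{5}\right) + 15 = 15 + 2 y^{2} + \frac{8 y}{5}$)
$\frac{W{\left(-420 \right)}}{371345} + \frac{450838}{w{\left(24 \right)}} = \frac{15 + 2 \left(-420\right)^{2} + \frac{8}{5} \left(-420\right)}{371345} + \frac{450838}{-81 + 2 \cdot 24} = \left(15 + 2 \cdot 176400 - 672\right) \frac{1}{371345} + \frac{450838}{-81 + 48} = \left(15 + 352800 - 672\right) \frac{1}{371345} + \frac{450838}{-33} = 352143 \cdot \frac{1}{371345} + 450838 \left(- \frac{1}{33}\right) = \frac{352143}{371345} - \frac{450838}{33} = - \frac{167404816391}{12254385}$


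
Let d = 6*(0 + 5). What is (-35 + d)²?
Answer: 25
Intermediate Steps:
d = 30 (d = 6*5 = 30)
(-35 + d)² = (-35 + 30)² = (-5)² = 25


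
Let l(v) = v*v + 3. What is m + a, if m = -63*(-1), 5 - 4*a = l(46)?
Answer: -931/2 ≈ -465.50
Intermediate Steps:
l(v) = 3 + v**2 (l(v) = v**2 + 3 = 3 + v**2)
a = -1057/2 (a = 5/4 - (3 + 46**2)/4 = 5/4 - (3 + 2116)/4 = 5/4 - 1/4*2119 = 5/4 - 2119/4 = -1057/2 ≈ -528.50)
m = 63
m + a = 63 - 1057/2 = -931/2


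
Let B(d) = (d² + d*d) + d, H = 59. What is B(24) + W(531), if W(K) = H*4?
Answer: 1412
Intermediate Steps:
B(d) = d + 2*d² (B(d) = (d² + d²) + d = 2*d² + d = d + 2*d²)
W(K) = 236 (W(K) = 59*4 = 236)
B(24) + W(531) = 24*(1 + 2*24) + 236 = 24*(1 + 48) + 236 = 24*49 + 236 = 1176 + 236 = 1412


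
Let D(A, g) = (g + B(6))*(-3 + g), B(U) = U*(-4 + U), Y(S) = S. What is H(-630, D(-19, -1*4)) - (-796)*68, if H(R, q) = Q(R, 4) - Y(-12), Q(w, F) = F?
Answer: 54144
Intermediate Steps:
D(A, g) = (-3 + g)*(12 + g) (D(A, g) = (g + 6*(-4 + 6))*(-3 + g) = (g + 6*2)*(-3 + g) = (g + 12)*(-3 + g) = (12 + g)*(-3 + g) = (-3 + g)*(12 + g))
H(R, q) = 16 (H(R, q) = 4 - 1*(-12) = 4 + 12 = 16)
H(-630, D(-19, -1*4)) - (-796)*68 = 16 - (-796)*68 = 16 - 1*(-54128) = 16 + 54128 = 54144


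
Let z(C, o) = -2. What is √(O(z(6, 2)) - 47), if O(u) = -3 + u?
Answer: 2*I*√13 ≈ 7.2111*I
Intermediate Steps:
√(O(z(6, 2)) - 47) = √((-3 - 2) - 47) = √(-5 - 47) = √(-52) = 2*I*√13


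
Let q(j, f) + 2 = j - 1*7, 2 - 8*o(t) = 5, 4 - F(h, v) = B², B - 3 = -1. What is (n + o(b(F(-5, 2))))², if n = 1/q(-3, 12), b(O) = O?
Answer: 121/576 ≈ 0.21007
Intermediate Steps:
B = 2 (B = 3 - 1 = 2)
F(h, v) = 0 (F(h, v) = 4 - 1*2² = 4 - 1*4 = 4 - 4 = 0)
o(t) = -3/8 (o(t) = ¼ - ⅛*5 = ¼ - 5/8 = -3/8)
q(j, f) = -9 + j (q(j, f) = -2 + (j - 1*7) = -2 + (j - 7) = -2 + (-7 + j) = -9 + j)
n = -1/12 (n = 1/(-9 - 3) = 1/(-12) = -1/12 ≈ -0.083333)
(n + o(b(F(-5, 2))))² = (-1/12 - 3/8)² = (-11/24)² = 121/576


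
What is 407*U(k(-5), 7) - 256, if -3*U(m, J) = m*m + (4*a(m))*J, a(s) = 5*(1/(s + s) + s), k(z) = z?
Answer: 279655/3 ≈ 93218.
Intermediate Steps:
a(s) = 5*s + 5/(2*s) (a(s) = 5*(1/(2*s) + s) = 5*(s + 1/(2*s)) = 5*s + 5/(2*s))
U(m, J) = -m²/3 - J*(10/m + 20*m)/3 (U(m, J) = -(m*m + (4*(5*m + 5/(2*m)))*J)/3 = -(m² + (10/m + 20*m)*J)/3 = -(m² + J*(10/m + 20*m))/3 = -m²/3 - J*(10/m + 20*m)/3)
407*U(k(-5), 7) - 256 = 407*((⅓)*(-1*(-5)³ - 10*7*(1 + 2*(-5)²))/(-5)) - 256 = 407*((⅓)*(-⅕)*(-1*(-125) - 10*7*(1 + 2*25))) - 256 = 407*((⅓)*(-⅕)*(125 - 10*7*(1 + 50))) - 256 = 407*((⅓)*(-⅕)*(125 - 10*7*51)) - 256 = 407*((⅓)*(-⅕)*(125 - 3570)) - 256 = 407*((⅓)*(-⅕)*(-3445)) - 256 = 407*(689/3) - 256 = 280423/3 - 256 = 279655/3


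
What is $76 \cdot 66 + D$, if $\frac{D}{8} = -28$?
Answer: $4792$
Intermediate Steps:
$D = -224$ ($D = 8 \left(-28\right) = -224$)
$76 \cdot 66 + D = 76 \cdot 66 - 224 = 5016 - 224 = 4792$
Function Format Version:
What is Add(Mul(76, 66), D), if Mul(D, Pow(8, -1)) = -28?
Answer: 4792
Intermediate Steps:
D = -224 (D = Mul(8, -28) = -224)
Add(Mul(76, 66), D) = Add(Mul(76, 66), -224) = Add(5016, -224) = 4792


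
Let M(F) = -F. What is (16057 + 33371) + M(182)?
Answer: 49246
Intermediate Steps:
(16057 + 33371) + M(182) = (16057 + 33371) - 1*182 = 49428 - 182 = 49246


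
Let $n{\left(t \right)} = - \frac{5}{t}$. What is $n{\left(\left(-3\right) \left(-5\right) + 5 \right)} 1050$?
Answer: $- \frac{525}{2} \approx -262.5$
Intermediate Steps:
$n{\left(\left(-3\right) \left(-5\right) + 5 \right)} 1050 = - \frac{5}{\left(-3\right) \left(-5\right) + 5} \cdot 1050 = - \frac{5}{15 + 5} \cdot 1050 = - \frac{5}{20} \cdot 1050 = \left(-5\right) \frac{1}{20} \cdot 1050 = \left(- \frac{1}{4}\right) 1050 = - \frac{525}{2}$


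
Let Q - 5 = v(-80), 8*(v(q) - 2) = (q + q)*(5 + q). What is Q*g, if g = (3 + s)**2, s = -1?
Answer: 6028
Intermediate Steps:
v(q) = 2 + q*(5 + q)/4 (v(q) = 2 + ((q + q)*(5 + q))/8 = 2 + ((2*q)*(5 + q))/8 = 2 + (2*q*(5 + q))/8 = 2 + q*(5 + q)/4)
Q = 1507 (Q = 5 + (2 + (1/4)*(-80)**2 + (5/4)*(-80)) = 5 + (2 + (1/4)*6400 - 100) = 5 + (2 + 1600 - 100) = 5 + 1502 = 1507)
g = 4 (g = (3 - 1)**2 = 2**2 = 4)
Q*g = 1507*4 = 6028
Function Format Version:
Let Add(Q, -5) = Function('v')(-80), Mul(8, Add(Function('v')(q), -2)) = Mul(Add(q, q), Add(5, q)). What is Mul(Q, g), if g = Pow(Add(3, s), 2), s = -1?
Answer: 6028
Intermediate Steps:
Function('v')(q) = Add(2, Mul(Rational(1, 4), q, Add(5, q))) (Function('v')(q) = Add(2, Mul(Rational(1, 8), Mul(Add(q, q), Add(5, q)))) = Add(2, Mul(Rational(1, 8), Mul(Mul(2, q), Add(5, q)))) = Add(2, Mul(Rational(1, 8), Mul(2, q, Add(5, q)))) = Add(2, Mul(Rational(1, 4), q, Add(5, q))))
Q = 1507 (Q = Add(5, Add(2, Mul(Rational(1, 4), Pow(-80, 2)), Mul(Rational(5, 4), -80))) = Add(5, Add(2, Mul(Rational(1, 4), 6400), -100)) = Add(5, Add(2, 1600, -100)) = Add(5, 1502) = 1507)
g = 4 (g = Pow(Add(3, -1), 2) = Pow(2, 2) = 4)
Mul(Q, g) = Mul(1507, 4) = 6028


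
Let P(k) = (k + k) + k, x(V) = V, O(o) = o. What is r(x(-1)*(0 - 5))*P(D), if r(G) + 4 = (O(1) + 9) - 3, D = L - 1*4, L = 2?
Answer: -18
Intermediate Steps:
D = -2 (D = 2 - 1*4 = 2 - 4 = -2)
P(k) = 3*k (P(k) = 2*k + k = 3*k)
r(G) = 3 (r(G) = -4 + ((1 + 9) - 3) = -4 + (10 - 3) = -4 + 7 = 3)
r(x(-1)*(0 - 5))*P(D) = 3*(3*(-2)) = 3*(-6) = -18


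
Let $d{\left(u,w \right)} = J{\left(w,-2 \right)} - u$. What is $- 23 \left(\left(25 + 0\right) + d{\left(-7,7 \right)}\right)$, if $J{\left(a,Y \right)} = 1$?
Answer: $-759$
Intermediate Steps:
$d{\left(u,w \right)} = 1 - u$
$- 23 \left(\left(25 + 0\right) + d{\left(-7,7 \right)}\right) = - 23 \left(\left(25 + 0\right) + \left(1 - -7\right)\right) = - 23 \left(25 + \left(1 + 7\right)\right) = - 23 \left(25 + 8\right) = \left(-23\right) 33 = -759$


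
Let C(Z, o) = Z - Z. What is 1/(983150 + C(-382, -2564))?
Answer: 1/983150 ≈ 1.0171e-6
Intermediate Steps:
C(Z, o) = 0
1/(983150 + C(-382, -2564)) = 1/(983150 + 0) = 1/983150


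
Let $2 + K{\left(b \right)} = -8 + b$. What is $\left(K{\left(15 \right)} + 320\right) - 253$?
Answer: $72$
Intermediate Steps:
$K{\left(b \right)} = -10 + b$ ($K{\left(b \right)} = -2 + \left(-8 + b\right) = -10 + b$)
$\left(K{\left(15 \right)} + 320\right) - 253 = \left(\left(-10 + 15\right) + 320\right) - 253 = \left(5 + 320\right) - 253 = 325 - 253 = 72$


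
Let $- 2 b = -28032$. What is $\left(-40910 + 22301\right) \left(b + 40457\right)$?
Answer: $-1013688057$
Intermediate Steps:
$b = 14016$ ($b = \left(- \frac{1}{2}\right) \left(-28032\right) = 14016$)
$\left(-40910 + 22301\right) \left(b + 40457\right) = \left(-40910 + 22301\right) \left(14016 + 40457\right) = \left(-18609\right) 54473 = -1013688057$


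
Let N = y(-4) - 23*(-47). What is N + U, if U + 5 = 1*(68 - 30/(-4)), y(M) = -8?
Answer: 2287/2 ≈ 1143.5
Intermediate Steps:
U = 141/2 (U = -5 + 1*(68 - 30/(-4)) = -5 + 1*(68 - 30*(-1/4)) = -5 + 1*(68 + 15/2) = -5 + 1*(151/2) = -5 + 151/2 = 141/2 ≈ 70.500)
N = 1073 (N = -8 - 23*(-47) = -8 + 1081 = 1073)
N + U = 1073 + 141/2 = 2287/2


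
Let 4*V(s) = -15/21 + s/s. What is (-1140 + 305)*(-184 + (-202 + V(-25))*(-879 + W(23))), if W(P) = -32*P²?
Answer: -42032073855/14 ≈ -3.0023e+9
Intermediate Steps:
V(s) = 1/14 (V(s) = (-15/21 + s/s)/4 = (-15*1/21 + 1)/4 = (-5/7 + 1)/4 = (¼)*(2/7) = 1/14)
(-1140 + 305)*(-184 + (-202 + V(-25))*(-879 + W(23))) = (-1140 + 305)*(-184 + (-202 + 1/14)*(-879 - 32*23²)) = -835*(-184 - 2827*(-879 - 32*529)/14) = -835*(-184 - 2827*(-879 - 16928)/14) = -835*(-184 - 2827/14*(-17807)) = -835*(-184 + 50340389/14) = -835*50337813/14 = -42032073855/14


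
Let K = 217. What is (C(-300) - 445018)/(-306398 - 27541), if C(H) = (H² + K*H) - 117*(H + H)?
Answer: 349918/333939 ≈ 1.0478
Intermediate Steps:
C(H) = H² - 17*H (C(H) = (H² + 217*H) - 117*(H + H) = (H² + 217*H) - 234*H = H² - 17*H)
(C(-300) - 445018)/(-306398 - 27541) = (-300*(-17 - 300) - 445018)/(-306398 - 27541) = (-300*(-317) - 445018)/(-333939) = (95100 - 445018)*(-1/333939) = -349918*(-1/333939) = 349918/333939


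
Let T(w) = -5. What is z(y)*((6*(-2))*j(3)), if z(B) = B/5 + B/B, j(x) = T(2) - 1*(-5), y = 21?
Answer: 0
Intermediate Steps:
j(x) = 0 (j(x) = -5 - 1*(-5) = -5 + 5 = 0)
z(B) = 1 + B/5 (z(B) = B*(1/5) + 1 = B/5 + 1 = 1 + B/5)
z(y)*((6*(-2))*j(3)) = (1 + (1/5)*21)*((6*(-2))*0) = (1 + 21/5)*(-12*0) = (26/5)*0 = 0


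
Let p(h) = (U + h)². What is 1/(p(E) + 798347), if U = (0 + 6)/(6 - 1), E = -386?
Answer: 25/23660451 ≈ 1.0566e-6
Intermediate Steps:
U = 6/5 ≈ 1.2000
p(h) = (6/5 + h)²
1/(p(E) + 798347) = 1/((6 + 5*(-386))²/25 + 798347) = 1/((6 - 1930)²/25 + 798347) = 1/((1/25)*(-1924)² + 798347) = 1/((1/25)*3701776 + 798347) = 1/(3701776/25 + 798347) = 1/(23660451/25) = 25/23660451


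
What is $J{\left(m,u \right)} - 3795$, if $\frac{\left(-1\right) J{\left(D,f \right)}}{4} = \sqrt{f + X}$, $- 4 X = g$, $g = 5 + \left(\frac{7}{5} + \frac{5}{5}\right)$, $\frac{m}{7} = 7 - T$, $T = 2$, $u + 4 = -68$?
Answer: $-3795 - \frac{2 i \sqrt{7385}}{5} \approx -3795.0 - 34.374 i$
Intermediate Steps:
$u = -72$ ($u = -4 - 68 = -72$)
$m = 35$ ($m = 7 \left(7 - 2\right) = 7 \cdot 5 = 35$)
$g = \frac{37}{5}$ ($g = 5 + \left(7 \cdot \frac{1}{5} + 5 \cdot \frac{1}{5}\right) = 5 + \left(\frac{7}{5} + 1\right) = 5 + \frac{12}{5} = \frac{37}{5} \approx 7.4$)
$X = - \frac{37}{20}$ ($X = \left(- \frac{1}{4}\right) \frac{37}{5} = - \frac{37}{20} \approx -1.85$)
$J{\left(D,f \right)} = - 4 \sqrt{- \frac{37}{20} + f}$ ($J{\left(D,f \right)} = - 4 \sqrt{f - \frac{37}{20}} = - 4 \sqrt{- \frac{37}{20} + f}$)
$J{\left(m,u \right)} - 3795 = - \frac{2 \sqrt{-185 + 100 \left(-72\right)}}{5} - 3795 = - \frac{2 \sqrt{-185 - 7200}}{5} - 3795 = - \frac{2 \sqrt{-7385}}{5} - 3795 = - \frac{2 i \sqrt{7385}}{5} - 3795 = -3795 - \frac{2 i \sqrt{7385}}{5}$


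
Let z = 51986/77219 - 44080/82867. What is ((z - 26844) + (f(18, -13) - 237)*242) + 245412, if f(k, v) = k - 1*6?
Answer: 1050176702293356/6398906873 ≈ 1.6412e+5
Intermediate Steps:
f(k, v) = -6 + k (f(k, v) = k - 6 = -6 + k)
z = 904110342/6398906873 (z = 51986*(1/77219) - 44080*1/82867 = 51986/77219 - 44080/82867 = 904110342/6398906873 ≈ 0.14129)
((z - 26844) + (f(18, -13) - 237)*242) + 245412 = ((904110342/6398906873 - 26844) + ((-6 + 18) - 237)*242) + 245412 = (-171771351988470/6398906873 + (12 - 237)*242) + 245412 = (-171771351988470/6398906873 - 225*242) + 245412 = (-171771351988470/6398906873 - 54450) + 245412 = -520191831223320/6398906873 + 245412 = 1050176702293356/6398906873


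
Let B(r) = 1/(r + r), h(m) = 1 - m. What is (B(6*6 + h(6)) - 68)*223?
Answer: -939945/62 ≈ -15160.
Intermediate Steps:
B(r) = 1/(2*r)
(B(6*6 + h(6)) - 68)*223 = (1/(2*(6*6 + (1 - 1*6))) - 68)*223 = (1/(2*(36 + (1 - 6))) - 68)*223 = (1/(2*(36 - 5)) - 68)*223 = ((½)/31 - 68)*223 = ((½)*(1/31) - 68)*223 = (1/62 - 68)*223 = -4215/62*223 = -939945/62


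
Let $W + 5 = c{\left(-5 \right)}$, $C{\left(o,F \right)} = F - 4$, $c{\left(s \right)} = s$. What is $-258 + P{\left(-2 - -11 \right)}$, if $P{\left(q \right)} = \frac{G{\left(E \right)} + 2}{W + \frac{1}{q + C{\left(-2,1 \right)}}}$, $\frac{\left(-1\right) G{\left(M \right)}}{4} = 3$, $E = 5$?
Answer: $- \frac{15162}{59} \approx -256.98$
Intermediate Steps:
$G{\left(M \right)} = -12$ ($G{\left(M \right)} = \left(-4\right) 3 = -12$)
$C{\left(o,F \right)} = -4 + F$ ($C{\left(o,F \right)} = F - 4 = -4 + F$)
$W = -10$ ($W = -5 - 5 = -10$)
$P{\left(q \right)} = - \frac{10}{-10 + \frac{1}{-3 + q}}$ ($P{\left(q \right)} = \frac{-12 + 2}{-10 + \frac{1}{q + \left(-4 + 1\right)}} = - \frac{10}{-10 + \frac{1}{q - 3}} = - \frac{10}{-10 + \frac{1}{-3 + q}}$)
$-258 + P{\left(-2 - -11 \right)} = -258 + \frac{10 \left(-3 - -9\right)}{-31 + 10 \left(-2 - -11\right)} = -258 + \frac{10 \left(-3 + \left(-2 + 11\right)\right)}{-31 + 10 \left(-2 + 11\right)} = -258 + \frac{10 \left(-3 + 9\right)}{-31 + 10 \cdot 9} = -258 + 10 \frac{1}{-31 + 90} \cdot 6 = -258 + 10 \cdot \frac{1}{59} \cdot 6 = -258 + \frac{60}{59} = - \frac{15162}{59}$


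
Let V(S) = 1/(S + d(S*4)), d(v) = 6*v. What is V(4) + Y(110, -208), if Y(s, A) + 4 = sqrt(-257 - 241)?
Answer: -399/100 + I*sqrt(498) ≈ -3.99 + 22.316*I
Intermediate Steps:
Y(s, A) = -4 + I*sqrt(498) (Y(s, A) = -4 + sqrt(-257 - 241) = -4 + sqrt(-498) = -4 + I*sqrt(498))
V(S) = 1/(25*S) (V(S) = 1/(S + 6*(S*4)) = 1/(S + 6*(4*S)) = 1/(S + 24*S) = 1/(25*S))
V(4) + Y(110, -208) = (1/25)/4 + (-4 + I*sqrt(498)) = (1/25)*(1/4) + (-4 + I*sqrt(498)) = 1/100 + (-4 + I*sqrt(498)) = -399/100 + I*sqrt(498)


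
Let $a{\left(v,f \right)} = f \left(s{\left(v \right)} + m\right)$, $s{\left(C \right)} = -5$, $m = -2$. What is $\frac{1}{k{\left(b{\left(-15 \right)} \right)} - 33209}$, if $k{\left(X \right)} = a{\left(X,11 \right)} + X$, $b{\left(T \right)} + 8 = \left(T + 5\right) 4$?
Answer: $- \frac{1}{33334} \approx -2.9999 \cdot 10^{-5}$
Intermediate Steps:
$b{\left(T \right)} = 12 + 4 T$ ($b{\left(T \right)} = -8 + \left(T + 5\right) 4 = -8 + \left(5 + T\right) 4 = -8 + \left(20 + 4 T\right) = 12 + 4 T$)
$a{\left(v,f \right)} = - 7 f$ ($a{\left(v,f \right)} = f \left(-5 - 2\right) = f \left(-7\right) = - 7 f$)
$k{\left(X \right)} = -77 + X$ ($k{\left(X \right)} = \left(-7\right) 11 + X = -77 + X$)
$\frac{1}{k{\left(b{\left(-15 \right)} \right)} - 33209} = \frac{1}{\left(-77 + \left(12 + 4 \left(-15\right)\right)\right) - 33209} = \frac{1}{\left(-77 + \left(12 - 60\right)\right) - 33209} = \frac{1}{\left(-77 - 48\right) - 33209} = \frac{1}{-125 - 33209} = \frac{1}{-33334} = - \frac{1}{33334}$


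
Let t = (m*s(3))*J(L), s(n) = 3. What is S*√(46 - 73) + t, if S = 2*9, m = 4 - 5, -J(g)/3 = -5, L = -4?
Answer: -45 + 54*I*√3 ≈ -45.0 + 93.531*I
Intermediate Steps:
J(g) = 15 (J(g) = -3*(-5) = 15)
m = -1
S = 18
t = -45 (t = -1*3*15 = -3*15 = -45)
S*√(46 - 73) + t = 18*√(46 - 73) - 45 = 18*√(-27) - 45 = 18*(3*I*√3) - 45 = 54*I*√3 - 45 = -45 + 54*I*√3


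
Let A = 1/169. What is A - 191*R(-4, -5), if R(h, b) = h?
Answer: 129117/169 ≈ 764.01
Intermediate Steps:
A = 1/169 ≈ 0.0059172
A - 191*R(-4, -5) = 1/169 - 191*(-4) = 1/169 + 764 = 129117/169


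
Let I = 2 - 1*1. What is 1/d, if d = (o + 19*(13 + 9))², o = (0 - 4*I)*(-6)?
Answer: 1/195364 ≈ 5.1187e-6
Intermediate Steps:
I = 1 (I = 2 - 1 = 1)
o = 24 (o = (0 - 4*1)*(-6) = (0 - 4)*(-6) = -4*(-6) = 24)
d = 195364 (d = (24 + 19*(13 + 9))² = (24 + 19*22)² = (24 + 418)² = 442² = 195364)
1/d = 1/195364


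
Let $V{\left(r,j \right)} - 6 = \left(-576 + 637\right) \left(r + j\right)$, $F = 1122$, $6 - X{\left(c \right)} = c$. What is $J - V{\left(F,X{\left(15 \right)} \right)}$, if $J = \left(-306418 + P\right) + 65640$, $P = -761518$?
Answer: $-1070195$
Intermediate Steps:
$X{\left(c \right)} = 6 - c$
$V{\left(r,j \right)} = 6 + 61 j + 61 r$ ($V{\left(r,j \right)} = 6 + \left(-576 + 637\right) \left(r + j\right) = 6 + 61 \left(j + r\right) = 6 + \left(61 j + 61 r\right) = 6 + 61 j + 61 r$)
$J = -1002296$ ($J = \left(-306418 - 761518\right) + 65640 = -1067936 + 65640 = -1002296$)
$J - V{\left(F,X{\left(15 \right)} \right)} = -1002296 - \left(6 + 61 \left(6 - 15\right) + 61 \cdot 1122\right) = -1002296 - \left(6 + 61 \left(6 - 15\right) + 68442\right) = -1002296 - \left(6 + 61 \left(-9\right) + 68442\right) = -1002296 - \left(6 - 549 + 68442\right) = -1002296 - 67899 = -1070195$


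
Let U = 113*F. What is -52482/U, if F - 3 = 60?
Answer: -17494/2373 ≈ -7.3721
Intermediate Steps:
F = 63 (F = 3 + 60 = 63)
U = 7119 (U = 113*63 = 7119)
-52482/U = -52482/7119 = -52482*1/7119 = -17494/2373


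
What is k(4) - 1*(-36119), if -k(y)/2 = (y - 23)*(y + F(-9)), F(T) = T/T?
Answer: 36309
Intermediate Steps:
F(T) = 1
k(y) = -2*(1 + y)*(-23 + y) (k(y) = -2*(y - 23)*(y + 1) = -2*(-23 + y)*(1 + y) = -2*(1 + y)*(-23 + y))
k(4) - 1*(-36119) = (46 - 2*4² + 44*4) - 1*(-36119) = (46 - 2*16 + 176) + 36119 = (46 - 32 + 176) + 36119 = 190 + 36119 = 36309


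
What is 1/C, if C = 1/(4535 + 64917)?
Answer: 69452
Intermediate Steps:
C = 1/69452 ≈ 1.4398e-5
1/C = 1/(1/69452) = 69452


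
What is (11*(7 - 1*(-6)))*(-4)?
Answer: -572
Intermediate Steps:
(11*(7 - 1*(-6)))*(-4) = (11*(7 + 6))*(-4) = (11*13)*(-4) = 143*(-4) = -572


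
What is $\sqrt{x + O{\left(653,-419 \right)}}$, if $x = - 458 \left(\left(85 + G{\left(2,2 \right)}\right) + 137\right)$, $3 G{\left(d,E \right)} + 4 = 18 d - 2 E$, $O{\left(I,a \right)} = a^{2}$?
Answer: $\frac{\sqrt{626493}}{3} \approx 263.84$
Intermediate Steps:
$G{\left(d,E \right)} = - \frac{4}{3} + 6 d - \frac{2 E}{3}$ ($G{\left(d,E \right)} = - \frac{4}{3} + \frac{18 d - 2 E}{3} = - \frac{4}{3} + \frac{- 2 E + 18 d}{3} = - \frac{4}{3} - \left(- 6 d + \frac{2 E}{3}\right) = - \frac{4}{3} + 6 d - \frac{2 E}{3}$)
$x = - \frac{317852}{3}$ ($x = - 458 \left(\left(85 - - \frac{28}{3}\right) + 137\right) = - 458 \left(\left(85 + \frac{28}{3}\right) + 137\right) = - 458 \left(\frac{283}{3} + 137\right) = \left(-458\right) \frac{694}{3} = - \frac{317852}{3} \approx -1.0595 \cdot 10^{5}$)
$\sqrt{x + O{\left(653,-419 \right)}} = \sqrt{- \frac{317852}{3} + \left(-419\right)^{2}} = \sqrt{- \frac{317852}{3} + 175561} = \sqrt{\frac{208831}{3}} = \frac{\sqrt{626493}}{3}$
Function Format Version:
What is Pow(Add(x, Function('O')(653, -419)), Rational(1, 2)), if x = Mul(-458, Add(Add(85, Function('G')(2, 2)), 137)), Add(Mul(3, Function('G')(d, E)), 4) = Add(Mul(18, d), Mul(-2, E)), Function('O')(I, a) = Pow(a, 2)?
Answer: Mul(Rational(1, 3), Pow(626493, Rational(1, 2))) ≈ 263.84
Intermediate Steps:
Function('G')(d, E) = Add(Rational(-4, 3), Mul(6, d), Mul(Rational(-2, 3), E)) (Function('G')(d, E) = Add(Rational(-4, 3), Mul(Rational(1, 3), Add(Mul(18, d), Mul(-2, E)))) = Add(Rational(-4, 3), Mul(Rational(1, 3), Add(Mul(-2, E), Mul(18, d)))) = Add(Rational(-4, 3), Add(Mul(6, d), Mul(Rational(-2, 3), E))) = Add(Rational(-4, 3), Mul(6, d), Mul(Rational(-2, 3), E)))
x = Rational(-317852, 3) (x = Mul(-458, Add(Add(85, Add(Rational(-4, 3), Mul(6, 2), Mul(Rational(-2, 3), 2))), 137)) = Mul(-458, Add(Add(85, Add(Rational(-4, 3), 12, Rational(-4, 3))), 137)) = Mul(-458, Add(Add(85, Rational(28, 3)), 137)) = Mul(-458, Add(Rational(283, 3), 137)) = Mul(-458, Rational(694, 3)) = Rational(-317852, 3) ≈ -1.0595e+5)
Pow(Add(x, Function('O')(653, -419)), Rational(1, 2)) = Pow(Add(Rational(-317852, 3), Pow(-419, 2)), Rational(1, 2)) = Pow(Add(Rational(-317852, 3), 175561), Rational(1, 2)) = Pow(Rational(208831, 3), Rational(1, 2)) = Mul(Rational(1, 3), Pow(626493, Rational(1, 2)))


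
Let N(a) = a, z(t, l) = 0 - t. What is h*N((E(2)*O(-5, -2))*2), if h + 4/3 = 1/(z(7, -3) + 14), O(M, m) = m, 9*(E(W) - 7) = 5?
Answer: 6800/189 ≈ 35.979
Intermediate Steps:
E(W) = 68/9 (E(W) = 7 + (1/9)*5 = 7 + 5/9 = 68/9)
z(t, l) = -t
h = -25/21 (h = -4/3 + 1/(-1*7 + 14) = -4/3 + 1/(-7 + 14) = -4/3 + 1/7 = -25/21 ≈ -1.1905)
h*N((E(2)*O(-5, -2))*2) = -25*(68/9)*(-2)*2/21 = -(-3400)*2/189 = -25/21*(-272/9) = 6800/189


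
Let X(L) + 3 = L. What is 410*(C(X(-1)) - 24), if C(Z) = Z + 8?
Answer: -8200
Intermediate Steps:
X(L) = -3 + L
C(Z) = 8 + Z
410*(C(X(-1)) - 24) = 410*((8 + (-3 - 1)) - 24) = 410*((8 - 4) - 24) = 410*(4 - 24) = 410*(-20) = -8200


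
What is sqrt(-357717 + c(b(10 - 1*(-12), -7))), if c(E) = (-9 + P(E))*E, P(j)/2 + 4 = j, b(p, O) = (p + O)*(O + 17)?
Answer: I*sqrt(315267) ≈ 561.49*I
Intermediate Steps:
b(p, O) = (17 + O)*(O + p) (b(p, O) = (O + p)*(17 + O) = (17 + O)*(O + p))
P(j) = -8 + 2*j
c(E) = E*(-17 + 2*E) (c(E) = (-9 + (-8 + 2*E))*E = (-17 + 2*E)*E = E*(-17 + 2*E))
sqrt(-357717 + c(b(10 - 1*(-12), -7))) = sqrt(-357717 + ((-7)**2 + 17*(-7) + 17*(10 - 1*(-12)) - 7*(10 - 1*(-12)))*(-17 + 2*((-7)**2 + 17*(-7) + 17*(10 - 1*(-12)) - 7*(10 - 1*(-12))))) = sqrt(-357717 + (49 - 119 + 17*(10 + 12) - 7*(10 + 12))*(-17 + 2*(49 - 119 + 17*(10 + 12) - 7*(10 + 12)))) = sqrt(-357717 + (49 - 119 + 17*22 - 7*22)*(-17 + 2*(49 - 119 + 17*22 - 7*22))) = sqrt(-357717 + (49 - 119 + 374 - 154)*(-17 + 2*(49 - 119 + 374 - 154))) = sqrt(-357717 + 150*(-17 + 2*150)) = sqrt(-357717 + 150*(-17 + 300)) = sqrt(-357717 + 150*283) = sqrt(-357717 + 42450) = sqrt(-315267) = I*sqrt(315267)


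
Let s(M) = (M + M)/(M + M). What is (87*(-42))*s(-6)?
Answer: -3654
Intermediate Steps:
s(M) = 1 (s(M) = (2*M)/((2*M)) = (2*M)*(1/(2*M)) = 1)
(87*(-42))*s(-6) = (87*(-42))*1 = -3654*1 = -3654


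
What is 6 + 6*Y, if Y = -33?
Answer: -192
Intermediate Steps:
6 + 6*Y = 6 + 6*(-33) = 6 - 198 = -192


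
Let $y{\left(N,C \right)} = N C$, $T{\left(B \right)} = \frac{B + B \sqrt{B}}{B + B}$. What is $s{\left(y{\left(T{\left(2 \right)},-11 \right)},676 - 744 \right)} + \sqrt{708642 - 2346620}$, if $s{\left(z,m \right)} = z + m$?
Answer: $- \frac{147}{2} - \frac{11 \sqrt{2}}{2} + i \sqrt{1637978} \approx -81.278 + 1279.8 i$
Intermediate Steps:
$T{\left(B \right)} = \frac{B + B^{\frac{3}{2}}}{2 B}$
$y{\left(N,C \right)} = C N$
$s{\left(z,m \right)} = m + z$
$s{\left(y{\left(T{\left(2 \right)},-11 \right)},676 - 744 \right)} + \sqrt{708642 - 2346620} = \left(\left(676 - 744\right) - 11 \left(\frac{1}{2} + \frac{\sqrt{2}}{2}\right)\right) + \sqrt{708642 - 2346620} = \left(\left(676 - 744\right) - \left(\frac{11}{2} + \frac{11 \sqrt{2}}{2}\right)\right) + \sqrt{-1637978} = \left(-68 - \left(\frac{11}{2} + \frac{11 \sqrt{2}}{2}\right)\right) + i \sqrt{1637978} = \left(- \frac{147}{2} - \frac{11 \sqrt{2}}{2}\right) + i \sqrt{1637978} = - \frac{147}{2} - \frac{11 \sqrt{2}}{2} + i \sqrt{1637978}$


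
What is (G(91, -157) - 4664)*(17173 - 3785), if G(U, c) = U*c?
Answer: -253715988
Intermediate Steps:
(G(91, -157) - 4664)*(17173 - 3785) = (91*(-157) - 4664)*(17173 - 3785) = (-14287 - 4664)*13388 = -18951*13388 = -253715988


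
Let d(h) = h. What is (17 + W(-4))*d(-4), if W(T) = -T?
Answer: -84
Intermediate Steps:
(17 + W(-4))*d(-4) = (17 - 1*(-4))*(-4) = (17 + 4)*(-4) = 21*(-4) = -84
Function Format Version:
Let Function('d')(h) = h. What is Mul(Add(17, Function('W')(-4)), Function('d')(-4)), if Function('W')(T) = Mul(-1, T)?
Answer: -84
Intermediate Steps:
Mul(Add(17, Function('W')(-4)), Function('d')(-4)) = Mul(Add(17, Mul(-1, -4)), -4) = Mul(Add(17, 4), -4) = Mul(21, -4) = -84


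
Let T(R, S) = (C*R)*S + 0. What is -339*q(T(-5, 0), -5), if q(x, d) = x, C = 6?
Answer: 0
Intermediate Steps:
T(R, S) = 6*R*S (T(R, S) = (6*R)*S + 0 = 6*R*S + 0 = 6*R*S)
-339*q(T(-5, 0), -5) = -2034*(-5)*0 = -339*0 = 0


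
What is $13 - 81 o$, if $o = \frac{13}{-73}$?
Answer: $\frac{2002}{73} \approx 27.425$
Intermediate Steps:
$o = - \frac{13}{73}$ ($o = 13 \left(- \frac{1}{73}\right) = - \frac{13}{73} \approx -0.17808$)
$13 - 81 o = 13 - - \frac{1053}{73} = 13 + \frac{1053}{73} = \frac{2002}{73}$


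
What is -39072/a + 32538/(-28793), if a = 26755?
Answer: -1995554286/770356715 ≈ -2.5904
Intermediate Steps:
-39072/a + 32538/(-28793) = -39072/26755 + 32538/(-28793) = -39072*1/26755 + 32538*(-1/28793) = -39072/26755 - 32538/28793 = -1995554286/770356715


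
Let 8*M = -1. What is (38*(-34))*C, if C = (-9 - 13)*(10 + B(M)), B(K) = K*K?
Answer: 2277473/8 ≈ 2.8468e+5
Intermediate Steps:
M = -1/8 (M = (1/8)*(-1) = -1/8 ≈ -0.12500)
B(K) = K**2
C = -7051/32 (C = (-9 - 13)*(10 + (-1/8)**2) = -22*(10 + 1/64) = -22*641/64 = -7051/32 ≈ -220.34)
(38*(-34))*C = (38*(-34))*(-7051/32) = -1292*(-7051/32) = 2277473/8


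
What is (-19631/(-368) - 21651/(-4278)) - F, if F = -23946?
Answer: 273842265/11408 ≈ 24004.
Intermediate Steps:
(-19631/(-368) - 21651/(-4278)) - F = (-19631/(-368) - 21651/(-4278)) - 1*(-23946) = (-19631*(-1/368) - 21651*(-1/4278)) + 23946 = (19631/368 + 7217/1426) + 23946 = 666297/11408 + 23946 = 273842265/11408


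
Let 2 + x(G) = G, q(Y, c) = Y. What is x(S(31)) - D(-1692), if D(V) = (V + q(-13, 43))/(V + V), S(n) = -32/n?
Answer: -370951/104904 ≈ -3.5361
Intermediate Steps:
x(G) = -2 + G
D(V) = (-13 + V)/(2*V) (D(V) = (V - 13)/(V + V) = (-13 + V)/((2*V)) = (-13 + V)*(1/(2*V)) = (-13 + V)/(2*V))
x(S(31)) - D(-1692) = (-2 - 32/31) - (-13 - 1692)/(2*(-1692)) = (-2 - 32*1/31) - (-1)*(-1705)/(2*1692) = (-2 - 32/31) - 1*1705/3384 = -94/31 - 1705/3384 = -370951/104904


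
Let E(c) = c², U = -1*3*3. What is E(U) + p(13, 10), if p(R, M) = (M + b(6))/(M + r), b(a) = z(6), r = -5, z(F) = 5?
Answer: 84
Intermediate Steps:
b(a) = 5
U = -9 (U = -3*3 = -9)
p(R, M) = (5 + M)/(-5 + M) (p(R, M) = (M + 5)/(M - 5) = (5 + M)/(-5 + M))
E(U) + p(13, 10) = (-9)² + (5 + 10)/(-5 + 10) = 81 + 15/5 = 81 + (⅕)*15 = 81 + 3 = 84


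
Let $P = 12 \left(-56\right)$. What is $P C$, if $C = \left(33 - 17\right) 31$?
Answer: $-333312$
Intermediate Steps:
$P = -672$
$C = 496$ ($C = 16 \cdot 31 = 496$)
$P C = \left(-672\right) 496 = -333312$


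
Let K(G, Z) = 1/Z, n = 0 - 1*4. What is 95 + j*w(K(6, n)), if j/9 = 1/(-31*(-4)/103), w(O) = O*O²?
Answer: 752993/7936 ≈ 94.883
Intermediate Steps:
n = -4 (n = 0 - 4 = -4)
w(O) = O³
j = 927/124 (j = 9/((-31*(-4)/103)) = 9/((124*(1/103))) = 9/(124/103) = 9*(103/124) = 927/124 ≈ 7.4758)
95 + j*w(K(6, n)) = 95 + 927*(1/(-4))³/124 = 95 + 927*(-¼)³/124 = 95 + (927/124)*(-1/64) = 95 - 927/7936 = 752993/7936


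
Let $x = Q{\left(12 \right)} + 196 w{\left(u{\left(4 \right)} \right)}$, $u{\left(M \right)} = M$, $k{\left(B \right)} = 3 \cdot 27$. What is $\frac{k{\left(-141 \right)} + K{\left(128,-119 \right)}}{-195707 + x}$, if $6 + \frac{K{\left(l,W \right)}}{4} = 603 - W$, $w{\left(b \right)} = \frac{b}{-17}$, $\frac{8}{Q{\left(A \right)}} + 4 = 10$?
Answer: $- \frac{7905}{525439} \approx -0.015045$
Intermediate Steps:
$k{\left(B \right)} = 81$
$Q{\left(A \right)} = \frac{4}{3}$ ($Q{\left(A \right)} = \frac{8}{-4 + 10} = \frac{8}{6} = 8 \cdot \frac{1}{6} = \frac{4}{3}$)
$w{\left(b \right)} = - \frac{b}{17}$ ($w{\left(b \right)} = b \left(- \frac{1}{17}\right) = - \frac{b}{17}$)
$K{\left(l,W \right)} = 2388 - 4 W$ ($K{\left(l,W \right)} = -24 + 4 \left(603 - W\right) = -24 - \left(-2412 + 4 W\right) = 2388 - 4 W$)
$x = - \frac{2284}{51}$ ($x = \frac{4}{3} + 196 \left(\left(- \frac{1}{17}\right) 4\right) = \frac{4}{3} + 196 \left(- \frac{4}{17}\right) = \frac{4}{3} - \frac{784}{17} = - \frac{2284}{51} \approx -44.784$)
$\frac{k{\left(-141 \right)} + K{\left(128,-119 \right)}}{-195707 + x} = \frac{81 + \left(2388 - -476\right)}{-195707 - \frac{2284}{51}} = \frac{81 + \left(2388 + 476\right)}{- \frac{9983341}{51}} = \left(81 + 2864\right) \left(- \frac{51}{9983341}\right) = 2945 \left(- \frac{51}{9983341}\right) = - \frac{7905}{525439}$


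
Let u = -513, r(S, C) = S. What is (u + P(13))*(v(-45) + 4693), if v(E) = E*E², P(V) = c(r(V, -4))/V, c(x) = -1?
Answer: 576501440/13 ≈ 4.4346e+7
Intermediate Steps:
P(V) = -1/V
v(E) = E³
(u + P(13))*(v(-45) + 4693) = (-513 - 1/13)*((-45)³ + 4693) = (-513 - 1*1/13)*(-91125 + 4693) = (-513 - 1/13)*(-86432) = -6670/13*(-86432) = 576501440/13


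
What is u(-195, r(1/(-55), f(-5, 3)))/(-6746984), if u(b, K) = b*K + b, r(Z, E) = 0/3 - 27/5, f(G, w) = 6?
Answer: -429/3373492 ≈ -0.00012717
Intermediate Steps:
r(Z, E) = -27/5 (r(Z, E) = 0*(⅓) - 27*⅕ = 0 - 27/5 = -27/5)
u(b, K) = b + K*b (u(b, K) = K*b + b = b + K*b)
u(-195, r(1/(-55), f(-5, 3)))/(-6746984) = -195*(1 - 27/5)/(-6746984) = -195*(-22/5)*(-1/6746984) = 858*(-1/6746984) = -429/3373492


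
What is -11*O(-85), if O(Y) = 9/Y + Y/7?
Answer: 80168/595 ≈ 134.74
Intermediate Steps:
O(Y) = 9/Y + Y/7 (O(Y) = 9/Y + Y*(⅐) = 9/Y + Y/7)
-11*O(-85) = -11*(9/(-85) + (⅐)*(-85)) = -11*(9*(-1/85) - 85/7) = -11*(-9/85 - 85/7) = -11*(-7288/595) = 80168/595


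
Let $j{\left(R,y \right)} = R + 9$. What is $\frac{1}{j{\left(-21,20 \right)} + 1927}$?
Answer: $\frac{1}{1915} \approx 0.00052219$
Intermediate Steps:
$j{\left(R,y \right)} = 9 + R$
$\frac{1}{j{\left(-21,20 \right)} + 1927} = \frac{1}{\left(9 - 21\right) + 1927} = \frac{1}{-12 + 1927} = \frac{1}{1915}$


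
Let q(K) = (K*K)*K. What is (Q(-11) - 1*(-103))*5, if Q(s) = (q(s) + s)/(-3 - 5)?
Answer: 5415/4 ≈ 1353.8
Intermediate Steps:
q(K) = K³ (q(K) = K²*K = K³)
Q(s) = -s/8 - s³/8 (Q(s) = (s³ + s)/(-3 - 5) = (s + s³)/(-8) = (s + s³)*(-⅛) = -s/8 - s³/8)
(Q(-11) - 1*(-103))*5 = ((⅛)*(-11)*(-1 - 1*(-11)²) - 1*(-103))*5 = ((⅛)*(-11)*(-1 - 1*121) + 103)*5 = ((⅛)*(-11)*(-1 - 121) + 103)*5 = ((⅛)*(-11)*(-122) + 103)*5 = (671/4 + 103)*5 = (1083/4)*5 = 5415/4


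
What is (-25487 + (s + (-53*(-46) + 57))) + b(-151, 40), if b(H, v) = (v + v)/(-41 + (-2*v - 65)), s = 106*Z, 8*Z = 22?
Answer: -4222373/186 ≈ -22701.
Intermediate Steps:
Z = 11/4 (Z = (⅛)*22 = 11/4 ≈ 2.7500)
s = 583/2 (s = 106*(11/4) = 583/2 ≈ 291.50)
b(H, v) = 2*v/(-106 - 2*v) (b(H, v) = (2*v)/(-41 + (-65 - 2*v)) = (2*v)/(-106 - 2*v) = 2*v/(-106 - 2*v))
(-25487 + (s + (-53*(-46) + 57))) + b(-151, 40) = (-25487 + (583/2 + (-53*(-46) + 57))) - 1*40/(53 + 40) = (-25487 + (583/2 + (2438 + 57))) - 1*40/93 = (-25487 + (583/2 + 2495)) - 1*40*1/93 = (-25487 + 5573/2) - 40/93 = -45401/2 - 40/93 = -4222373/186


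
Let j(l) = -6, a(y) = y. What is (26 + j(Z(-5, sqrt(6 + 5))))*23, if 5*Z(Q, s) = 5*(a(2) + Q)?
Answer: 460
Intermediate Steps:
Z(Q, s) = 2 + Q (Z(Q, s) = (5*(2 + Q))/5 = (10 + 5*Q)/5 = 2 + Q)
(26 + j(Z(-5, sqrt(6 + 5))))*23 = (26 - 6)*23 = 20*23 = 460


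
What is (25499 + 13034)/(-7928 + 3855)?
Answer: -38533/4073 ≈ -9.4606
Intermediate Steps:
(25499 + 13034)/(-7928 + 3855) = 38533/(-4073) = 38533*(-1/4073) = -38533/4073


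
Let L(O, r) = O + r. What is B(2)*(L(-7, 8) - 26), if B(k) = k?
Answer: -50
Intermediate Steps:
B(2)*(L(-7, 8) - 26) = 2*((-7 + 8) - 26) = 2*(1 - 26) = 2*(-25) = -50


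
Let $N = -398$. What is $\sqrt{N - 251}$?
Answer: $i \sqrt{649} \approx 25.475 i$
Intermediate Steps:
$\sqrt{N - 251} = \sqrt{-398 - 251} = \sqrt{-649} = i \sqrt{649}$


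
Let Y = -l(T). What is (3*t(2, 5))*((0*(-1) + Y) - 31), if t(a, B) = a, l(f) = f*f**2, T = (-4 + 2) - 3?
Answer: 564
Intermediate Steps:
T = -5 (T = -2 - 3 = -5)
l(f) = f**3
Y = 125 (Y = -1*(-5)**3 = -1*(-125) = 125)
(3*t(2, 5))*((0*(-1) + Y) - 31) = (3*2)*((0*(-1) + 125) - 31) = 6*((0 + 125) - 31) = 6*(125 - 31) = 6*94 = 564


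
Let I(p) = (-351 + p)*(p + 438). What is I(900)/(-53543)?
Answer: -734562/53543 ≈ -13.719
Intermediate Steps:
I(p) = (-351 + p)*(438 + p)
I(900)/(-53543) = (-153738 + 900**2 + 87*900)/(-53543) = (-153738 + 810000 + 78300)*(-1/53543) = 734562*(-1/53543) = -734562/53543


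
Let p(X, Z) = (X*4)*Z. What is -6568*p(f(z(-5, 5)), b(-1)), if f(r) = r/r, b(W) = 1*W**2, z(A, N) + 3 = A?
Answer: -26272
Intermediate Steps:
z(A, N) = -3 + A
b(W) = W**2
f(r) = 1
p(X, Z) = 4*X*Z (p(X, Z) = (4*X)*Z = 4*X*Z)
-6568*p(f(z(-5, 5)), b(-1)) = -26272*(-1)**2 = -26272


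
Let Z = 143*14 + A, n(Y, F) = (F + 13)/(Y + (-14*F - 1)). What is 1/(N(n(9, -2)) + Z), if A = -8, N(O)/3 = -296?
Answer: 1/1106 ≈ 0.00090416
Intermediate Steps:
n(Y, F) = (13 + F)/(-1 + Y - 14*F) (n(Y, F) = (13 + F)/(Y + (-1 - 14*F)) = (13 + F)/(-1 + Y - 14*F))
N(O) = -888 (N(O) = 3*(-296) = -888)
Z = 1994 (Z = 143*14 - 8 = 2002 - 8 = 1994)
1/(N(n(9, -2)) + Z) = 1/(-888 + 1994) = 1/1106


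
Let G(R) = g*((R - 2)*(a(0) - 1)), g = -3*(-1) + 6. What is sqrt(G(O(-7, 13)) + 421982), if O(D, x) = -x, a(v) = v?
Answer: sqrt(422117) ≈ 649.71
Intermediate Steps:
g = 9 (g = 3 + 6 = 9)
G(R) = 18 - 9*R (G(R) = 9*((R - 2)*(0 - 1)) = 9*((-2 + R)*(-1)) = 9*(2 - R) = 18 - 9*R)
sqrt(G(O(-7, 13)) + 421982) = sqrt((18 - (-9)*13) + 421982) = sqrt((18 - 9*(-13)) + 421982) = sqrt((18 + 117) + 421982) = sqrt(135 + 421982) = sqrt(422117)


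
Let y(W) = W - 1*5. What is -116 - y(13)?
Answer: -124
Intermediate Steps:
y(W) = -5 + W (y(W) = W - 5 = -5 + W)
-116 - y(13) = -116 - (-5 + 13) = -116 - 1*8 = -116 - 8 = -124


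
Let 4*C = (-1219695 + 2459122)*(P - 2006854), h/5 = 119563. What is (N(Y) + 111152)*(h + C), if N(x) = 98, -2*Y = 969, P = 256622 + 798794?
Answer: -32797488866929375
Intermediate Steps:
P = 1055416
Y = -969/2 (Y = -½*969 = -969/2 ≈ -484.50)
h = 597815 (h = 5*119563 = 597815)
C = -589618973013/2 (C = ((-1219695 + 2459122)*(1055416 - 2006854))/4 = (1239427*(-951438))/4 = (¼)*(-1179237946026) = -589618973013/2 ≈ -2.9481e+11)
(N(Y) + 111152)*(h + C) = (98 + 111152)*(597815 - 589618973013/2) = 111250*(-589617777383/2) = -32797488866929375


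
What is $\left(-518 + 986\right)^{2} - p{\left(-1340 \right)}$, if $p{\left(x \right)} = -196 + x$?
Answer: $220560$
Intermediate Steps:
$\left(-518 + 986\right)^{2} - p{\left(-1340 \right)} = \left(-518 + 986\right)^{2} - \left(-196 - 1340\right) = 468^{2} - -1536 = 219024 + 1536 = 220560$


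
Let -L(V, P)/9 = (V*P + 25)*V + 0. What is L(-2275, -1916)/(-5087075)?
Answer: -509994225/29069 ≈ -17544.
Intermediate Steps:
L(V, P) = -9*V*(25 + P*V) (L(V, P) = -9*((V*P + 25)*V + 0) = -9*((P*V + 25)*V + 0) = -9*((25 + P*V)*V + 0) = -9*(V*(25 + P*V) + 0) = -9*V*(25 + P*V))
L(-2275, -1916)/(-5087075) = -9*(-2275)*(25 - 1916*(-2275))/(-5087075) = -9*(-2275)*(25 + 4358900)*(-1/5087075) = -9*(-2275)*4358925*(-1/5087075) = 89248989375*(-1/5087075) = -509994225/29069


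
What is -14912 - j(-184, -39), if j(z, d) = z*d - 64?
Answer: -22024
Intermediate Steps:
j(z, d) = -64 + d*z (j(z, d) = d*z - 64 = -64 + d*z)
-14912 - j(-184, -39) = -14912 - (-64 - 39*(-184)) = -14912 - (-64 + 7176) = -14912 - 1*7112 = -14912 - 7112 = -22024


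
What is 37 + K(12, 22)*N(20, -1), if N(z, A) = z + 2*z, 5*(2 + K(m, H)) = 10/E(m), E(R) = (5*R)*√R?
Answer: -83 + √3/3 ≈ -82.423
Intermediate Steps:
E(R) = 5*R^(3/2)
K(m, H) = -2 + 2/(5*m^(3/2)) (K(m, H) = -2 + (10/((5*m^(3/2))))/5 = -2 + (10*(1/(5*m^(3/2))))/5 = -2 + (2/m^(3/2))/5 = -2 + 2/(5*m^(3/2)))
N(z, A) = 3*z
37 + K(12, 22)*N(20, -1) = 37 + (-2 + 2/(5*12^(3/2)))*(3*20) = 37 + (-2 + 2*(√3/72)/5)*60 = 37 + (-2 + √3/180)*60 = 37 + (-120 + √3/3) = -83 + √3/3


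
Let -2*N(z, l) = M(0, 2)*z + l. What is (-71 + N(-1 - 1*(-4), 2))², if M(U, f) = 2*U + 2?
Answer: 5625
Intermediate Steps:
M(U, f) = 2 + 2*U
N(z, l) = -z - l/2 (N(z, l) = -((2 + 2*0)*z + l)/2 = -((2 + 0)*z + l)/2 = -(2*z + l)/2 = -(l + 2*z)/2 = -z - l/2)
(-71 + N(-1 - 1*(-4), 2))² = (-71 + (-(-1 - 1*(-4)) - ½*2))² = (-71 + (-(-1 + 4) - 1))² = (-71 + (-1*3 - 1))² = (-71 + (-3 - 1))² = (-71 - 4)² = (-75)² = 5625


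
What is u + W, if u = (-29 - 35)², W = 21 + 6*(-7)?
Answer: 4075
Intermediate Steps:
W = -21 (W = 21 - 42 = -21)
u = 4096 (u = (-64)² = 4096)
u + W = 4096 - 21 = 4075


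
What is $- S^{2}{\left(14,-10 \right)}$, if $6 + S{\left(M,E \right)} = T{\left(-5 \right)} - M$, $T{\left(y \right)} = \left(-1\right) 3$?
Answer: $-529$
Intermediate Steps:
$T{\left(y \right)} = -3$
$S{\left(M,E \right)} = -9 - M$ ($S{\left(M,E \right)} = -6 - \left(3 + M\right) = -9 - M$)
$- S^{2}{\left(14,-10 \right)} = - \left(-9 - 14\right)^{2} = - \left(-23\right)^{2} = \left(-1\right) 529 = -529$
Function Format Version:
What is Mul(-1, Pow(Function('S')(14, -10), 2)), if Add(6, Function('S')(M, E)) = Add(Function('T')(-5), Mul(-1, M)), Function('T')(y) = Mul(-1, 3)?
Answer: -529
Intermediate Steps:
Function('T')(y) = -3
Function('S')(M, E) = Add(-9, Mul(-1, M)) (Function('S')(M, E) = Add(-6, Add(-3, Mul(-1, M))) = Add(-9, Mul(-1, M)))
Mul(-1, Pow(Function('S')(14, -10), 2)) = Mul(-1, Pow(Add(-9, Mul(-1, 14)), 2)) = Mul(-1, Pow(Add(-9, -14), 2)) = Mul(-1, Pow(-23, 2)) = Mul(-1, 529) = -529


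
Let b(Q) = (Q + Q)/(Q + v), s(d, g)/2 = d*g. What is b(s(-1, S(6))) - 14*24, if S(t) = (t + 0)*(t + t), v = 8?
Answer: -5676/17 ≈ -333.88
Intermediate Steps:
S(t) = 2*t² (S(t) = t*(2*t) = 2*t²)
s(d, g) = 2*d*g (s(d, g) = 2*(d*g) = 2*d*g)
b(Q) = 2*Q/(8 + Q) (b(Q) = (Q + Q)/(Q + 8) = (2*Q)/(8 + Q) = 2*Q/(8 + Q))
b(s(-1, S(6))) - 14*24 = 2*(2*(-1)*(2*6²))/(8 + 2*(-1)*(2*6²)) - 14*24 = 2*(2*(-1)*(2*36))/(8 + 2*(-1)*(2*36)) - 336 = 2*(2*(-1)*72)/(8 + 2*(-1)*72) - 336 = 2*(-144)/(8 - 144) - 336 = 2*(-144)/(-136) - 336 = 2*(-144)*(-1/136) - 336 = 36/17 - 336 = -5676/17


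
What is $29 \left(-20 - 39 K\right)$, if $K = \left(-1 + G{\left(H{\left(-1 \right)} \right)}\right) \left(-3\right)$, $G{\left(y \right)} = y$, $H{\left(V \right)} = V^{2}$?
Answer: $-580$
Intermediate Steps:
$K = 0$ ($K = \left(-1 + \left(-1\right)^{2}\right) \left(-3\right) = \left(-1 + 1\right) \left(-3\right) = 0 \left(-3\right) = 0$)
$29 \left(-20 - 39 K\right) = 29 \left(-20 - 0\right) = 29 \left(-20 + 0\right) = 29 \left(-20\right) = -580$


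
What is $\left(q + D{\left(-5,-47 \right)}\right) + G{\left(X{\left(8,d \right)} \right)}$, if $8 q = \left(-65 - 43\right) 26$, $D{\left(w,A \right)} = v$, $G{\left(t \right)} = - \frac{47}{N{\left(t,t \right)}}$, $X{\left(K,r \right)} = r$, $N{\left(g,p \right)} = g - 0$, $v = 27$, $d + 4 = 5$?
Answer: $-371$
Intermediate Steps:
$d = 1$ ($d = -4 + 5 = 1$)
$N{\left(g,p \right)} = g$ ($N{\left(g,p \right)} = g + 0 = g$)
$G{\left(t \right)} = - \frac{47}{t}$
$D{\left(w,A \right)} = 27$
$q = -351$ ($q = \frac{\left(-65 - 43\right) 26}{8} = \frac{\left(-108\right) 26}{8} = \frac{1}{8} \left(-2808\right) = -351$)
$\left(q + D{\left(-5,-47 \right)}\right) + G{\left(X{\left(8,d \right)} \right)} = \left(-351 + 27\right) - \frac{47}{1} = -324 - 47 = -371$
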